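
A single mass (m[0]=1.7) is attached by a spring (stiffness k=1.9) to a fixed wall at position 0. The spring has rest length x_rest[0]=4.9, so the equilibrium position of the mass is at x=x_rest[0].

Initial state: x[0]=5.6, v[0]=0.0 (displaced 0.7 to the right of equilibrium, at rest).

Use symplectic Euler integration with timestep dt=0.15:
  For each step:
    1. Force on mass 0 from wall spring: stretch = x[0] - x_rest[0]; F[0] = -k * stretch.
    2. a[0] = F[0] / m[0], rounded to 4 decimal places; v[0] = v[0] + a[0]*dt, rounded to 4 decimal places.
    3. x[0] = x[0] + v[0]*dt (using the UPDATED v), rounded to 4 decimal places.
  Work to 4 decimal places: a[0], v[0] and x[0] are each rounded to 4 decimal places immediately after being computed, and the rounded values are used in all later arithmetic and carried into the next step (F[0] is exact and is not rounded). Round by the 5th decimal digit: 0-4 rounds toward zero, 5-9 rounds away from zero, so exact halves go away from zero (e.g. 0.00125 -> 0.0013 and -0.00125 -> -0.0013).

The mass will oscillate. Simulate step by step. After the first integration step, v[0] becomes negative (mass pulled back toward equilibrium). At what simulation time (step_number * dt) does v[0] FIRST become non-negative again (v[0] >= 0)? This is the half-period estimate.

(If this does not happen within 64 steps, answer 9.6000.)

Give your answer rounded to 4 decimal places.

Step 0: x=[5.6000] v=[0.0000]
Step 1: x=[5.5824] v=[-0.1174]
Step 2: x=[5.5476] v=[-0.2318]
Step 3: x=[5.4965] v=[-0.3404]
Step 4: x=[5.4304] v=[-0.4404]
Step 5: x=[5.3510] v=[-0.5293]
Step 6: x=[5.2603] v=[-0.6049]
Step 7: x=[5.1605] v=[-0.6653]
Step 8: x=[5.0542] v=[-0.7090]
Step 9: x=[4.9440] v=[-0.7348]
Step 10: x=[4.8327] v=[-0.7422]
Step 11: x=[4.7231] v=[-0.7309]
Step 12: x=[4.6179] v=[-0.7012]
Step 13: x=[4.5198] v=[-0.6539]
Step 14: x=[4.4313] v=[-0.5902]
Step 15: x=[4.3546] v=[-0.5116]
Step 16: x=[4.2916] v=[-0.4202]
Step 17: x=[4.2439] v=[-0.3182]
Step 18: x=[4.2127] v=[-0.2082]
Step 19: x=[4.1988] v=[-0.0930]
Step 20: x=[4.2025] v=[0.0246]
First v>=0 after going negative at step 20, time=3.0000

Answer: 3.0000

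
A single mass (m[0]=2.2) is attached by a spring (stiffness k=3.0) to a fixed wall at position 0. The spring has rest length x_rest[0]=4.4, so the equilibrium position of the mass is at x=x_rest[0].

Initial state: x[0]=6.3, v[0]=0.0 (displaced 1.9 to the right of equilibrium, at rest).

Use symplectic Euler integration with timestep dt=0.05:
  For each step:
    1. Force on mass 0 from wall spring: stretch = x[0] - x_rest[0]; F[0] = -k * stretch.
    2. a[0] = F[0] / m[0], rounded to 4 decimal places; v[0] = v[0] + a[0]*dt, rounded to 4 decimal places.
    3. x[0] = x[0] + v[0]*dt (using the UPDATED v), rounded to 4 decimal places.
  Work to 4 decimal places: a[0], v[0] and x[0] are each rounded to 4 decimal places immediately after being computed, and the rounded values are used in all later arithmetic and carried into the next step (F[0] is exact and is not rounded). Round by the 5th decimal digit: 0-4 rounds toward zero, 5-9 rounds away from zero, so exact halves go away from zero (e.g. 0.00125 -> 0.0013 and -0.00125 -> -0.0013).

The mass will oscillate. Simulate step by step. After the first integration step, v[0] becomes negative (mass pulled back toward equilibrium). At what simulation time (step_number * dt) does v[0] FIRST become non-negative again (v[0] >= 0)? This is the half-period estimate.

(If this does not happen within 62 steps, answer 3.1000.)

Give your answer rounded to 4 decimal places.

Answer: 2.7000

Derivation:
Step 0: x=[6.3000] v=[0.0000]
Step 1: x=[6.2935] v=[-0.1295]
Step 2: x=[6.2806] v=[-0.2586]
Step 3: x=[6.2613] v=[-0.3868]
Step 4: x=[6.2356] v=[-0.5137]
Step 5: x=[6.2037] v=[-0.6389]
Step 6: x=[6.1656] v=[-0.7619]
Step 7: x=[6.1215] v=[-0.8823]
Step 8: x=[6.0715] v=[-0.9997]
Step 9: x=[6.0158] v=[-1.1137]
Step 10: x=[5.9546] v=[-1.2239]
Step 11: x=[5.8881] v=[-1.3299]
Step 12: x=[5.8165] v=[-1.4314]
Step 13: x=[5.7401] v=[-1.5280]
Step 14: x=[5.6591] v=[-1.6194]
Step 15: x=[5.5738] v=[-1.7053]
Step 16: x=[5.4845] v=[-1.7853]
Step 17: x=[5.3915] v=[-1.8592]
Step 18: x=[5.2952] v=[-1.9268]
Step 19: x=[5.1958] v=[-1.9878]
Step 20: x=[5.0937] v=[-2.0421]
Step 21: x=[4.9892] v=[-2.0894]
Step 22: x=[4.8827] v=[-2.1296]
Step 23: x=[4.7746] v=[-2.1625]
Step 24: x=[4.6652] v=[-2.1880]
Step 25: x=[4.5549] v=[-2.2061]
Step 26: x=[4.4441] v=[-2.2167]
Step 27: x=[4.3331] v=[-2.2197]
Step 28: x=[4.2223] v=[-2.2151]
Step 29: x=[4.1122] v=[-2.2030]
Step 30: x=[4.0030] v=[-2.1834]
Step 31: x=[3.8952] v=[-2.1563]
Step 32: x=[3.7891] v=[-2.1219]
Step 33: x=[3.6851] v=[-2.0803]
Step 34: x=[3.5835] v=[-2.0316]
Step 35: x=[3.4847] v=[-1.9759]
Step 36: x=[3.3890] v=[-1.9135]
Step 37: x=[3.2968] v=[-1.8446]
Step 38: x=[3.2083] v=[-1.7694]
Step 39: x=[3.1239] v=[-1.6882]
Step 40: x=[3.0438] v=[-1.6012]
Step 41: x=[2.9684] v=[-1.5087]
Step 42: x=[2.8978] v=[-1.4111]
Step 43: x=[2.8324] v=[-1.3087]
Step 44: x=[2.7723] v=[-1.2018]
Step 45: x=[2.7178] v=[-1.0908]
Step 46: x=[2.6690] v=[-0.9761]
Step 47: x=[2.6261] v=[-0.8581]
Step 48: x=[2.5892] v=[-0.7372]
Step 49: x=[2.5585] v=[-0.6137]
Step 50: x=[2.5341] v=[-0.4881]
Step 51: x=[2.5161] v=[-0.3609]
Step 52: x=[2.5045] v=[-0.2325]
Step 53: x=[2.4993] v=[-0.1033]
Step 54: x=[2.5006] v=[0.0263]
First v>=0 after going negative at step 54, time=2.7000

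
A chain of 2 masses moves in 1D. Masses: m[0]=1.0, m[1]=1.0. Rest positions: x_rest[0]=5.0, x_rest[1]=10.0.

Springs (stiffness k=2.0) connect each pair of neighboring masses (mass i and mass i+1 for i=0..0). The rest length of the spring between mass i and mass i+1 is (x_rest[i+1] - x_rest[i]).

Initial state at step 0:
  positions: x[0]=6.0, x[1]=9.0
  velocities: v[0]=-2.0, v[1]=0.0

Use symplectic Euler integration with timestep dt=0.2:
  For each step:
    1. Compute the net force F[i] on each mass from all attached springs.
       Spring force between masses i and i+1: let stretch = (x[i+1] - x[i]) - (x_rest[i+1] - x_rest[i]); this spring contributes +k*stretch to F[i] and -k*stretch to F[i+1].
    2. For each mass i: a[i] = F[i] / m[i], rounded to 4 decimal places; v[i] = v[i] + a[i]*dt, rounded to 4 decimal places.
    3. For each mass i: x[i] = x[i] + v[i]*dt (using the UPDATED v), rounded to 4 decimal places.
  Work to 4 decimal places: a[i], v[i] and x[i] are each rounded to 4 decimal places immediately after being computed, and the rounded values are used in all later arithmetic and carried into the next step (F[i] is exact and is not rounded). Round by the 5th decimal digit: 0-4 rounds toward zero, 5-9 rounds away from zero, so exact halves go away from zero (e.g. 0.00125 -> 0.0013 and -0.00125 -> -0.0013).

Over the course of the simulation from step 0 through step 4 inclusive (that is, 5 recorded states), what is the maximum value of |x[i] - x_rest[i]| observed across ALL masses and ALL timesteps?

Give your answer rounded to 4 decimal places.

Step 0: x=[6.0000 9.0000] v=[-2.0000 0.0000]
Step 1: x=[5.4400 9.1600] v=[-2.8000 0.8000]
Step 2: x=[4.7776 9.4224] v=[-3.3120 1.3120]
Step 3: x=[4.0868 9.7132] v=[-3.4541 1.4541]
Step 4: x=[3.4461 9.9539] v=[-3.2035 1.2035]
Max displacement = 1.5539

Answer: 1.5539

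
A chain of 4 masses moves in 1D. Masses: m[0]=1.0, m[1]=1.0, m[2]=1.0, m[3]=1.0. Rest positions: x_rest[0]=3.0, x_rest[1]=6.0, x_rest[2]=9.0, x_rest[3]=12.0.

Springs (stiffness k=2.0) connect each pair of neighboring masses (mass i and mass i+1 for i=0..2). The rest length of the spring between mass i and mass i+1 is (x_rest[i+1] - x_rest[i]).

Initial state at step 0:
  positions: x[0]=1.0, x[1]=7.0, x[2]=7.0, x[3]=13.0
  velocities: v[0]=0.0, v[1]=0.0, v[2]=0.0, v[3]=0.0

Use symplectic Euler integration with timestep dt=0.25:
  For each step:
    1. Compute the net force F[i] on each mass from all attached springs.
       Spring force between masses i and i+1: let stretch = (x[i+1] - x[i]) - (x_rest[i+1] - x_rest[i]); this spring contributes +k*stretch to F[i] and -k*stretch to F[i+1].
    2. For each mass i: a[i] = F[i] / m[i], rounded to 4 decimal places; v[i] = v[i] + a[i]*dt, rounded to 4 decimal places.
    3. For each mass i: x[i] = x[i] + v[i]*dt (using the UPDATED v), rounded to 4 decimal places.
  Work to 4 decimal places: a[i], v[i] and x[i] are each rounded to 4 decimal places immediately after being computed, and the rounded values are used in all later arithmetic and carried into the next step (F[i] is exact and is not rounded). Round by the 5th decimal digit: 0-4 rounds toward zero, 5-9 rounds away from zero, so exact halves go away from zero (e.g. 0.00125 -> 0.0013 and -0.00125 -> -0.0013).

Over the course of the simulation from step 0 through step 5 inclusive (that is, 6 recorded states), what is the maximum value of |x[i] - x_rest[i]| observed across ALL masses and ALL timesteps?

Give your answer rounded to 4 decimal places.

Step 0: x=[1.0000 7.0000 7.0000 13.0000] v=[0.0000 0.0000 0.0000 0.0000]
Step 1: x=[1.3750 6.2500 7.7500 12.6250] v=[1.5000 -3.0000 3.0000 -1.5000]
Step 2: x=[1.9844 5.0781 8.9219 12.0156] v=[2.4375 -4.6875 4.6875 -2.4375]
Step 3: x=[2.6055 4.0000 10.0000 11.3945] v=[2.4844 -4.3125 4.3125 -2.4844]
Step 4: x=[3.0259 3.4976 10.5025 10.9741] v=[1.6817 -2.0098 2.0098 -1.6817]
Step 5: x=[3.1303 3.8118 10.1883 10.8697] v=[0.4176 1.2568 -1.2569 -0.4175]
Max displacement = 2.5024

Answer: 2.5024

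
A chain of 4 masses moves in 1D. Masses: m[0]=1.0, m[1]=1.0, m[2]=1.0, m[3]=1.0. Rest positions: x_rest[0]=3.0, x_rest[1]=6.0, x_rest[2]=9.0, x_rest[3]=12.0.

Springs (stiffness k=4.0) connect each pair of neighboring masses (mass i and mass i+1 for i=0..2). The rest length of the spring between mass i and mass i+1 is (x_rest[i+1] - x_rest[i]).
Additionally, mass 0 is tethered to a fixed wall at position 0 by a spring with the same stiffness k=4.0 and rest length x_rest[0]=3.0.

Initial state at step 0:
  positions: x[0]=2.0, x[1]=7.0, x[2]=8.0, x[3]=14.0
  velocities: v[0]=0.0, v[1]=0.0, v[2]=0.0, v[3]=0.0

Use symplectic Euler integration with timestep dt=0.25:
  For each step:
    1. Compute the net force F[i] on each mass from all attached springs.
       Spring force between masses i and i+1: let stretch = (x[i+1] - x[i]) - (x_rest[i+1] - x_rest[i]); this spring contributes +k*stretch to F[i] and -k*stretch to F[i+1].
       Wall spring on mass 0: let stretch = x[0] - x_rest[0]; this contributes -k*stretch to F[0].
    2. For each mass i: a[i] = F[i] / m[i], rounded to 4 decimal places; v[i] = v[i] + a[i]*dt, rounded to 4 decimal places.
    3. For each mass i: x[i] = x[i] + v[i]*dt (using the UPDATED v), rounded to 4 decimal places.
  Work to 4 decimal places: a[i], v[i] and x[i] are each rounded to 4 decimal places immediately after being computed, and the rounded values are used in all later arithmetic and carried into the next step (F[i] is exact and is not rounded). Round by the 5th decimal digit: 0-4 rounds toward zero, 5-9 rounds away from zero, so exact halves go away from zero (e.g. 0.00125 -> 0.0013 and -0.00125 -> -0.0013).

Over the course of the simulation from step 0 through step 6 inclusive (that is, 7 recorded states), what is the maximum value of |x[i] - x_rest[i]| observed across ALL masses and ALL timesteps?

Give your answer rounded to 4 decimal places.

Answer: 2.3719

Derivation:
Step 0: x=[2.0000 7.0000 8.0000 14.0000] v=[0.0000 0.0000 0.0000 0.0000]
Step 1: x=[2.7500 6.0000 9.2500 13.2500] v=[3.0000 -4.0000 5.0000 -3.0000]
Step 2: x=[3.6250 5.0000 10.6875 12.2500] v=[3.5000 -4.0000 5.7500 -4.0000]
Step 3: x=[3.9375 5.0781 11.0938 11.6094] v=[1.2500 0.3125 1.6250 -2.5625]
Step 4: x=[3.5508 6.3750 10.1250 11.5899] v=[-1.5469 5.1876 -3.8751 -0.0781]
Step 5: x=[2.9824 7.9034 8.5850 11.9542] v=[-2.2735 6.1134 -6.1602 1.4570]
Step 6: x=[2.8987 8.3719 7.7169 12.2262] v=[-0.3349 1.8740 -3.4726 1.0878]
Max displacement = 2.3719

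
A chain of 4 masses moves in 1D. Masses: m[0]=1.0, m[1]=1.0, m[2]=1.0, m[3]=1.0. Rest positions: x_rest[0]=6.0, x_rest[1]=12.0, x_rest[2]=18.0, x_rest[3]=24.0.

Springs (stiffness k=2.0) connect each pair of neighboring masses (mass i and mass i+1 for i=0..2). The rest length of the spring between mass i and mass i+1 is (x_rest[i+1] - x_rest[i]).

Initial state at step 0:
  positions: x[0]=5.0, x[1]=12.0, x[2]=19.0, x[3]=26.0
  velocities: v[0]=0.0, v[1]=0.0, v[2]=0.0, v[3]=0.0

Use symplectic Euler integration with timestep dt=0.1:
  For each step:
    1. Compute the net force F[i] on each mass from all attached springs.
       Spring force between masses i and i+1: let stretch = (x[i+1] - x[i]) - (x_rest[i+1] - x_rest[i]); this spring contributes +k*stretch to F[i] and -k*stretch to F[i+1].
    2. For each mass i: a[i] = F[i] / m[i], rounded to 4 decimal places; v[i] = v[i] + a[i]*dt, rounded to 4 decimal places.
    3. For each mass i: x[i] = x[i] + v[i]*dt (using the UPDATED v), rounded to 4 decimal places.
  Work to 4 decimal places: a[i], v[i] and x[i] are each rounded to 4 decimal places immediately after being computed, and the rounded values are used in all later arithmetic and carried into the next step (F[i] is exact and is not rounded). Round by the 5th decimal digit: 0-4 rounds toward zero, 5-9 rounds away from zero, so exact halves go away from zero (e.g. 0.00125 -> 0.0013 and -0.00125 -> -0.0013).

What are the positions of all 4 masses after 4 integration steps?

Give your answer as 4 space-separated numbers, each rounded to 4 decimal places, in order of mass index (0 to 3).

Answer: 5.1941 12.0058 18.9942 25.8059

Derivation:
Step 0: x=[5.0000 12.0000 19.0000 26.0000] v=[0.0000 0.0000 0.0000 0.0000]
Step 1: x=[5.0200 12.0000 19.0000 25.9800] v=[0.2000 0.0000 0.0000 -0.2000]
Step 2: x=[5.0596 12.0004 18.9996 25.9404] v=[0.3960 0.0040 -0.0040 -0.3960]
Step 3: x=[5.1180 12.0020 18.9980 25.8820] v=[0.5842 0.0157 -0.0157 -0.5842]
Step 4: x=[5.1941 12.0058 18.9942 25.8059] v=[0.7610 0.0381 -0.0381 -0.7610]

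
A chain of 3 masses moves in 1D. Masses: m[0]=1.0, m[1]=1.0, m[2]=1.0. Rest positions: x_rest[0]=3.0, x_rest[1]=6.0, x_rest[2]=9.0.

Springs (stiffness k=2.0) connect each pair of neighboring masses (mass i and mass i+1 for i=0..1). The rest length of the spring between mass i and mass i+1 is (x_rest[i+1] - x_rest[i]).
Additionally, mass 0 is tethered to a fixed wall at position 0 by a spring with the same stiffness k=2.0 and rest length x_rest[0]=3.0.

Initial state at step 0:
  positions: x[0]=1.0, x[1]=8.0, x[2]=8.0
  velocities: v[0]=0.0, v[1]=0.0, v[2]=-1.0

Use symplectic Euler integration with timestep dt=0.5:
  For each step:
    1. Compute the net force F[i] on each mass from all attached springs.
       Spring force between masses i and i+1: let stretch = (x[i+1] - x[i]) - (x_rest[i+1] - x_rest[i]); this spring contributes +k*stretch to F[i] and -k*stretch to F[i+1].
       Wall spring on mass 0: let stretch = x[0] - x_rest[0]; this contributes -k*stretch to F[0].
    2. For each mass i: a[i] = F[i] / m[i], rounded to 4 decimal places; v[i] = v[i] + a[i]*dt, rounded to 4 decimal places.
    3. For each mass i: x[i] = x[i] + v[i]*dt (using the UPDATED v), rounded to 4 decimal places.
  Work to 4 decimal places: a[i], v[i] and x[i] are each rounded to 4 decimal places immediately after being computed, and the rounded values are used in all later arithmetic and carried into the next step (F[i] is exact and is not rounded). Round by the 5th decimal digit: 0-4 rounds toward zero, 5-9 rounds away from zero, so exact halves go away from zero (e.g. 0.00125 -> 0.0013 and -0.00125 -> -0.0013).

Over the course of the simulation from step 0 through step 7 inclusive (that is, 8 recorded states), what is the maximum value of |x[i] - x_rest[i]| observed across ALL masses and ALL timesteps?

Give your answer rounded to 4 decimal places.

Step 0: x=[1.0000 8.0000 8.0000] v=[0.0000 0.0000 -1.0000]
Step 1: x=[4.0000 4.5000 9.0000] v=[6.0000 -7.0000 2.0000]
Step 2: x=[5.2500 3.0000 9.2500] v=[2.5000 -3.0000 0.5000]
Step 3: x=[2.7500 5.7500 7.8750] v=[-5.0000 5.5000 -2.7500]
Step 4: x=[0.3750 8.0625 6.9375] v=[-4.7500 4.6250 -1.8750]
Step 5: x=[1.6563 5.9688 8.0625] v=[2.5625 -4.1875 2.2500]
Step 6: x=[4.2657 2.7657 9.6407] v=[5.2187 -6.4063 3.1563]
Step 7: x=[3.9922 3.7501 9.2814] v=[-0.5470 1.9687 -0.7187]
Max displacement = 3.2343

Answer: 3.2343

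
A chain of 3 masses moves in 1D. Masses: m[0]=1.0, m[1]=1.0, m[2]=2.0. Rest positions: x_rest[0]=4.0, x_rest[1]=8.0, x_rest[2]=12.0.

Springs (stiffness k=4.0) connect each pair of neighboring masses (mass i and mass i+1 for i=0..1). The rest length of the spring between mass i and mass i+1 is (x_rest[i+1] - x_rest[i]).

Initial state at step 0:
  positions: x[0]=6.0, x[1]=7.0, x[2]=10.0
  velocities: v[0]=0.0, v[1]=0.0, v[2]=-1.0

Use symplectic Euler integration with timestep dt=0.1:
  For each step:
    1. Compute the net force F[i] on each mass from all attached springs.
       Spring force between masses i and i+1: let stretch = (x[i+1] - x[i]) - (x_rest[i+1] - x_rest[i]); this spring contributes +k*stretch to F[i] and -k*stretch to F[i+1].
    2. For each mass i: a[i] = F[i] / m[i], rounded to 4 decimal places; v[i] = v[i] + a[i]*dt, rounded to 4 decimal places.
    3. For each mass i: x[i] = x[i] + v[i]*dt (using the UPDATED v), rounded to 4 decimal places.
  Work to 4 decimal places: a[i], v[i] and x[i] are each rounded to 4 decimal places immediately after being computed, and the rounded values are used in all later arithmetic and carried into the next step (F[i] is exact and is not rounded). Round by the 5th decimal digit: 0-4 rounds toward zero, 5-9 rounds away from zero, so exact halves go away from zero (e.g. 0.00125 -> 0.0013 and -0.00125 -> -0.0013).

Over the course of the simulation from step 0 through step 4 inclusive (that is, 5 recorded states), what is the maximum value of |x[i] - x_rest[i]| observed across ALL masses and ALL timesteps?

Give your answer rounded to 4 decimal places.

Step 0: x=[6.0000 7.0000 10.0000] v=[0.0000 0.0000 -1.0000]
Step 1: x=[5.8800 7.0800 9.9200] v=[-1.2000 0.8000 -0.8000]
Step 2: x=[5.6480 7.2256 9.8632] v=[-2.3200 1.4560 -0.5680]
Step 3: x=[5.3191 7.4136 9.8337] v=[-3.2890 1.8800 -0.2955]
Step 4: x=[4.9140 7.6146 9.8358] v=[-4.0512 2.0102 0.0205]
Max displacement = 2.1663

Answer: 2.1663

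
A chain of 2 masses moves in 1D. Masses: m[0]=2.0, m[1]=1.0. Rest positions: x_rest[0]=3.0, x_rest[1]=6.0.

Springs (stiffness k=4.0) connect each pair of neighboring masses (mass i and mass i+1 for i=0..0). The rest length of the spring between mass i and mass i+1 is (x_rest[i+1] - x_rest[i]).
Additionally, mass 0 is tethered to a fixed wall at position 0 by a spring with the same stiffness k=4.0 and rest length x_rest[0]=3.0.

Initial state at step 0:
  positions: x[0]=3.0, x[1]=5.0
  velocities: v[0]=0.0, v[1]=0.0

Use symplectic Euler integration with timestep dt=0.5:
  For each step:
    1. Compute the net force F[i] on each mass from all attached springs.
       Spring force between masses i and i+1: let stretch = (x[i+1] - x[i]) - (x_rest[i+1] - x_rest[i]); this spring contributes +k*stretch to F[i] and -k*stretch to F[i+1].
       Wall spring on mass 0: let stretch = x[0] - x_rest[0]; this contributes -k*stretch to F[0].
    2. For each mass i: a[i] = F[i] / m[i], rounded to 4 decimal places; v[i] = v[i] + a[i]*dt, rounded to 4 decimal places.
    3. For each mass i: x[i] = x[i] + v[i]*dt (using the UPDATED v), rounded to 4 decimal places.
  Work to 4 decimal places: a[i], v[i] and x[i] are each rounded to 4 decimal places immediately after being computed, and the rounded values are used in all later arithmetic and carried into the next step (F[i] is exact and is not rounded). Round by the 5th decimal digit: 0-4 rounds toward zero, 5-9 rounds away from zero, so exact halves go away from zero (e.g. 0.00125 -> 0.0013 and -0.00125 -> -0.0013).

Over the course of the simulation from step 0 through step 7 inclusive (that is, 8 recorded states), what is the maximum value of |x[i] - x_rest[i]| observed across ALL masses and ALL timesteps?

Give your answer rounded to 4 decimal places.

Step 0: x=[3.0000 5.0000] v=[0.0000 0.0000]
Step 1: x=[2.5000 6.0000] v=[-1.0000 2.0000]
Step 2: x=[2.5000 6.5000] v=[0.0000 1.0000]
Step 3: x=[3.2500 6.0000] v=[1.5000 -1.0000]
Step 4: x=[3.7500 5.7500] v=[1.0000 -0.5000]
Step 5: x=[3.3750 6.5000] v=[-0.7500 1.5000]
Step 6: x=[2.8750 7.1250] v=[-1.0000 1.2500]
Step 7: x=[3.0625 6.5000] v=[0.3750 -1.2500]
Max displacement = 1.1250

Answer: 1.1250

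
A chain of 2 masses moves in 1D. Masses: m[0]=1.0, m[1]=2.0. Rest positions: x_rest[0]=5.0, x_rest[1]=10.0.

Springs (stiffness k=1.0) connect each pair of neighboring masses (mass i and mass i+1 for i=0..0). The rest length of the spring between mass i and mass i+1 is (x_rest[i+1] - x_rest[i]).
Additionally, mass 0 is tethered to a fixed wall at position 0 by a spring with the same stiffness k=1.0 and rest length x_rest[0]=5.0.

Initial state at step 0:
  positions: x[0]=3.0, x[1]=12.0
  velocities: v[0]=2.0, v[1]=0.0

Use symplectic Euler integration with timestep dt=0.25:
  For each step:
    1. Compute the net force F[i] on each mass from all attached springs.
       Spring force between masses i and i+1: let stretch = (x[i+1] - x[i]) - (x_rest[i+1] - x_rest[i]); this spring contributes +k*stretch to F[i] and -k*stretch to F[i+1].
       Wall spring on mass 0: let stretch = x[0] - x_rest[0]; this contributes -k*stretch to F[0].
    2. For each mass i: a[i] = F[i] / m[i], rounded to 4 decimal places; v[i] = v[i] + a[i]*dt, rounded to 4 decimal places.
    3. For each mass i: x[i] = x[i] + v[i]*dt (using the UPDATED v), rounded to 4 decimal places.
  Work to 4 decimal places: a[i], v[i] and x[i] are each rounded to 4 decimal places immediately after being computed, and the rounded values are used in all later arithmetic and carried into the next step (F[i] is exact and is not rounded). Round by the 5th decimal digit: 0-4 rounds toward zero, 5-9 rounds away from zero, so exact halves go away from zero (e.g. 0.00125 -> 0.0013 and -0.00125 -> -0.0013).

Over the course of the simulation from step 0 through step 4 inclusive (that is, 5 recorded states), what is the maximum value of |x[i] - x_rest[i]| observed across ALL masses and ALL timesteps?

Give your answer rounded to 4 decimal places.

Answer: 2.4098

Derivation:
Step 0: x=[3.0000 12.0000] v=[2.0000 0.0000]
Step 1: x=[3.8750 11.8750] v=[3.5000 -0.5000]
Step 2: x=[5.0078 11.6563] v=[4.5313 -0.8750]
Step 3: x=[6.2432 11.3860] v=[4.9415 -1.0811]
Step 4: x=[7.4098 11.1113] v=[4.6664 -1.0990]
Max displacement = 2.4098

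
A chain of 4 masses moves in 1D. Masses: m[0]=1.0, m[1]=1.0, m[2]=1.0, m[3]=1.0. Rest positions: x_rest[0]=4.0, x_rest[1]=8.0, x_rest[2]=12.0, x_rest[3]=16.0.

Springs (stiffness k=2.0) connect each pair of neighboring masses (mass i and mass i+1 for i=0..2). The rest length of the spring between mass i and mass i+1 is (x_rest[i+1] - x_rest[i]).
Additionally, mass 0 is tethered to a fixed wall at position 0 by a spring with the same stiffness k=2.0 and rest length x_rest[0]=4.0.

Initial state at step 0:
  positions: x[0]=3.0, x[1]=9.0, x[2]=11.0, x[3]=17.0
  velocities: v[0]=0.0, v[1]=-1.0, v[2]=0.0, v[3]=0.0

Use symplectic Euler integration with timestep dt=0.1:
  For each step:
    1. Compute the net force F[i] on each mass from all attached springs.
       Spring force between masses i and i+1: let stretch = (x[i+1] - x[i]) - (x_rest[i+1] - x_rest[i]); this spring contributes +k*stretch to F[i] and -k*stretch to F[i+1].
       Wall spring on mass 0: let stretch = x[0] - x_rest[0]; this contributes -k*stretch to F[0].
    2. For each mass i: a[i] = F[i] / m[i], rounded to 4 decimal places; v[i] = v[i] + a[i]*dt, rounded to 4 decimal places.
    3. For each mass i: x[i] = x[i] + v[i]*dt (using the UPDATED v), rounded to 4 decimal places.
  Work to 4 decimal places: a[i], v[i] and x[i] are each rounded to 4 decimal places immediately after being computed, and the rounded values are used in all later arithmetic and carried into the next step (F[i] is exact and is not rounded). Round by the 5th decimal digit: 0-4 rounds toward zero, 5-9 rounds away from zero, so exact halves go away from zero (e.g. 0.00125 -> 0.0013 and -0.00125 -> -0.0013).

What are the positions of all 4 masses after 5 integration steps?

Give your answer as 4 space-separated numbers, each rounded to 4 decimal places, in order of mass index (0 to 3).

Answer: 3.7310 7.5733 11.9780 16.4789

Derivation:
Step 0: x=[3.0000 9.0000 11.0000 17.0000] v=[0.0000 -1.0000 0.0000 0.0000]
Step 1: x=[3.0600 8.8200 11.0800 16.9600] v=[0.6000 -1.8000 0.8000 -0.4000]
Step 2: x=[3.1740 8.5700 11.2324 16.8824] v=[1.1400 -2.5000 1.5240 -0.7760]
Step 3: x=[3.3324 8.2653 11.4446 16.7718] v=[1.5844 -3.0467 2.1215 -1.1060]
Step 4: x=[3.5229 7.9256 11.6997 16.6347] v=[1.9045 -3.3974 2.5511 -1.3714]
Step 5: x=[3.7310 7.5733 11.9780 16.4789] v=[2.0805 -3.5231 2.7833 -1.5584]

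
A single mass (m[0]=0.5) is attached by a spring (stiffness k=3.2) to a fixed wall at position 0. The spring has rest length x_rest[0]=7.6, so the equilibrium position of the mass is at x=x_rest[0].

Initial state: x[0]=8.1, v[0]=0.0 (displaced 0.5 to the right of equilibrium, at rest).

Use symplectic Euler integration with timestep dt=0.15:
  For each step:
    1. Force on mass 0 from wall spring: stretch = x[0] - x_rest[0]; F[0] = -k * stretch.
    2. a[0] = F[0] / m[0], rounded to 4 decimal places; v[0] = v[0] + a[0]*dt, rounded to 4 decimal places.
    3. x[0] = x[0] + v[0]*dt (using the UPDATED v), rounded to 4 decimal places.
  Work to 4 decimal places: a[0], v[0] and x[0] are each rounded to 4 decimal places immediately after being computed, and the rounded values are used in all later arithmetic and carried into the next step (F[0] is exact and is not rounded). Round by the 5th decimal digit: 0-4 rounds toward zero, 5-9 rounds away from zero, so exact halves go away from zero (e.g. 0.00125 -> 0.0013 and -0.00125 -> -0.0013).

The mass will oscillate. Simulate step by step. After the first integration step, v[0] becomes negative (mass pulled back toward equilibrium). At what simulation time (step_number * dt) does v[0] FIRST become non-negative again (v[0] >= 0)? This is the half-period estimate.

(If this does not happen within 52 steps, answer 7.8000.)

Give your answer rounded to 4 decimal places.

Answer: 1.3500

Derivation:
Step 0: x=[8.1000] v=[0.0000]
Step 1: x=[8.0280] v=[-0.4800]
Step 2: x=[7.8944] v=[-0.8909]
Step 3: x=[7.7184] v=[-1.1735]
Step 4: x=[7.5253] v=[-1.2872]
Step 5: x=[7.3430] v=[-1.2155]
Step 6: x=[7.1977] v=[-0.9688]
Step 7: x=[7.1103] v=[-0.5826]
Step 8: x=[7.0934] v=[-0.1125]
Step 9: x=[7.1495] v=[0.3738]
First v>=0 after going negative at step 9, time=1.3500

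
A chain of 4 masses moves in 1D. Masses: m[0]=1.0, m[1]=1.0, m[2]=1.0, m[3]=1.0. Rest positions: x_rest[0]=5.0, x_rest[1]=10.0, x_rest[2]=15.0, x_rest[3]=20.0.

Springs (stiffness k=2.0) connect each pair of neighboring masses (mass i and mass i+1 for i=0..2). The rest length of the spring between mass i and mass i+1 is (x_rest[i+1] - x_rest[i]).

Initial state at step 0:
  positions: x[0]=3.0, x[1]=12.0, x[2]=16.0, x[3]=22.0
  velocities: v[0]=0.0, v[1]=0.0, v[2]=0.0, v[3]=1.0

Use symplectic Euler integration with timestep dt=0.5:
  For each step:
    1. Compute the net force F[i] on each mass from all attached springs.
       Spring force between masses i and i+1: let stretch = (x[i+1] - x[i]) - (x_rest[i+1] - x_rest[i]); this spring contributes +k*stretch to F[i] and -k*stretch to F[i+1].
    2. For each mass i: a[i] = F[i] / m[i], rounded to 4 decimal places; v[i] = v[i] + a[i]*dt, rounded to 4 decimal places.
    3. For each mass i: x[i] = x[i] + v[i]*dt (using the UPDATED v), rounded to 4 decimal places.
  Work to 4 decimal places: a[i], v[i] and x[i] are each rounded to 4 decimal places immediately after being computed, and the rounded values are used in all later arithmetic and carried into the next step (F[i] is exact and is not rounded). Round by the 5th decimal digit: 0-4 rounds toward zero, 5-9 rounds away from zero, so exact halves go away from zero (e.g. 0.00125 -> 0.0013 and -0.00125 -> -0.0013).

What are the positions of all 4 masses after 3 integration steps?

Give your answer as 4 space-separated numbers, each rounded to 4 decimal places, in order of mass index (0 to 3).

Answer: 6.8750 10.7500 15.0000 21.8750

Derivation:
Step 0: x=[3.0000 12.0000 16.0000 22.0000] v=[0.0000 0.0000 0.0000 1.0000]
Step 1: x=[5.0000 9.5000 17.0000 22.0000] v=[4.0000 -5.0000 2.0000 0.0000]
Step 2: x=[6.7500 8.5000 16.7500 22.0000] v=[3.5000 -2.0000 -0.5000 0.0000]
Step 3: x=[6.8750 10.7500 15.0000 21.8750] v=[0.2500 4.5000 -3.5000 -0.2500]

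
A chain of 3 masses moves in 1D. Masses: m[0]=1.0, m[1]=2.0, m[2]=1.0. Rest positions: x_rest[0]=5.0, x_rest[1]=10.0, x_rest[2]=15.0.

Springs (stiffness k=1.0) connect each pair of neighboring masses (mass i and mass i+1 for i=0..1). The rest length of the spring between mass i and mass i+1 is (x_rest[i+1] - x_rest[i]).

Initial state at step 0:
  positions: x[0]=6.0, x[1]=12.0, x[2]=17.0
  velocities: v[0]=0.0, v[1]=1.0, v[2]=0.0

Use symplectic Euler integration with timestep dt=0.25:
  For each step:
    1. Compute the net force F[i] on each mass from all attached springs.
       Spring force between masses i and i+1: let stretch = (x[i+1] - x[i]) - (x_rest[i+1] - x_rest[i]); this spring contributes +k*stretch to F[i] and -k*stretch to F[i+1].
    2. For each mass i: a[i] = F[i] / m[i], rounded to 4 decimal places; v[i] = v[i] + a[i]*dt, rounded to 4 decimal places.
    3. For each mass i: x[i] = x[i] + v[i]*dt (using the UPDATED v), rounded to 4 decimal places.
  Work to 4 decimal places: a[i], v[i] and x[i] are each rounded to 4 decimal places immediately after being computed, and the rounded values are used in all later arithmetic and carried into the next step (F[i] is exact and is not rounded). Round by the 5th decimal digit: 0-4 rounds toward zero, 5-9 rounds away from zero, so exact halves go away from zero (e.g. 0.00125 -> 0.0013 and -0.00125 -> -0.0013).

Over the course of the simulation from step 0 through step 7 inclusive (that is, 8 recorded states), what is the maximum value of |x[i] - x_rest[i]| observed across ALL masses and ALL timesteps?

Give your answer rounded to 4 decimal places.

Answer: 2.7859

Derivation:
Step 0: x=[6.0000 12.0000 17.0000] v=[0.0000 1.0000 0.0000]
Step 1: x=[6.0625 12.2188 17.0000] v=[0.2500 0.8750 0.0000]
Step 2: x=[6.1973 12.3946 17.0137] v=[0.5391 0.7031 0.0547]
Step 3: x=[6.4069 12.5211 17.0512] v=[0.8384 0.5058 0.1499]
Step 4: x=[6.6862 12.5981 17.1181] v=[1.1170 0.3078 0.2674]
Step 5: x=[7.0225 12.6316 17.2150] v=[1.3450 0.1338 0.3874]
Step 6: x=[7.3968 12.6330 17.3379] v=[1.4973 0.0056 0.4916]
Step 7: x=[7.7859 12.6178 17.4793] v=[1.5564 -0.0608 0.5654]
Max displacement = 2.7859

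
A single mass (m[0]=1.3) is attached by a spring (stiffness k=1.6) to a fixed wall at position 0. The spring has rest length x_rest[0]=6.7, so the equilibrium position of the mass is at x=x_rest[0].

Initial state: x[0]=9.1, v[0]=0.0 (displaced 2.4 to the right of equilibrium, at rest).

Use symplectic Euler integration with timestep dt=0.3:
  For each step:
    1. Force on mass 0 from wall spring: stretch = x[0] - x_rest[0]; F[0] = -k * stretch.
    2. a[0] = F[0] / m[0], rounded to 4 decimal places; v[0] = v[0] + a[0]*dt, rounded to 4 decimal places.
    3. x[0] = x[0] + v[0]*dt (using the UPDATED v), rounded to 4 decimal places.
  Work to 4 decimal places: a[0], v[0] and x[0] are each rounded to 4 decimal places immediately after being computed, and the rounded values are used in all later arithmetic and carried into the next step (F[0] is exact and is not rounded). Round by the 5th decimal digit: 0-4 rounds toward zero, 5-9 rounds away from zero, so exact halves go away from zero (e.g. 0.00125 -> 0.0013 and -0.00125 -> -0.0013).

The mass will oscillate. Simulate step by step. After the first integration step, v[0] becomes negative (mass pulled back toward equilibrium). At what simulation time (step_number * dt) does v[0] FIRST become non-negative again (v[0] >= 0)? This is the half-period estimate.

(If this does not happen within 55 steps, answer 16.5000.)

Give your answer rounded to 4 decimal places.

Step 0: x=[9.1000] v=[0.0000]
Step 1: x=[8.8342] v=[-0.8861]
Step 2: x=[8.3320] v=[-1.6741]
Step 3: x=[7.6490] v=[-2.2767]
Step 4: x=[6.8609] v=[-2.6271]
Step 5: x=[6.0550] v=[-2.6865]
Step 6: x=[5.3205] v=[-2.4484]
Step 7: x=[4.7388] v=[-1.9391]
Step 8: x=[4.3743] v=[-1.2150]
Step 9: x=[4.2674] v=[-0.3563]
Step 10: x=[4.4300] v=[0.5419]
First v>=0 after going negative at step 10, time=3.0000

Answer: 3.0000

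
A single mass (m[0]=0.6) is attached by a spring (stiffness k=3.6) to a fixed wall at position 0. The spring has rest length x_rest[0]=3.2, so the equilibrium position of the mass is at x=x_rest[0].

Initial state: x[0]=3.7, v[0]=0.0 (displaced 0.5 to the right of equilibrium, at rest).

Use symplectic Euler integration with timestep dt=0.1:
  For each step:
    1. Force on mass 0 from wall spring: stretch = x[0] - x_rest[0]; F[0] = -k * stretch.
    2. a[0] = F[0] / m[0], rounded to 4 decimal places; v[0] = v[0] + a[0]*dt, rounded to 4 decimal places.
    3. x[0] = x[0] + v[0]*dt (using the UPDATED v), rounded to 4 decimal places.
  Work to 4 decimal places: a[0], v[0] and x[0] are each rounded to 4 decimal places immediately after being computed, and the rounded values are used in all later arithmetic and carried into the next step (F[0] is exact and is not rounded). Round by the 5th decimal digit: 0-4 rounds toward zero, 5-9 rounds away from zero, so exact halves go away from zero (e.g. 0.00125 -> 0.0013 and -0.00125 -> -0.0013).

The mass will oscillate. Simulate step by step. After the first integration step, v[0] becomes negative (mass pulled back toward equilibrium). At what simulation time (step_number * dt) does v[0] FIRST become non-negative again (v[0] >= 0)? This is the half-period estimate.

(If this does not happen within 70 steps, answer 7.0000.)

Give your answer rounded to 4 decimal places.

Step 0: x=[3.7000] v=[0.0000]
Step 1: x=[3.6700] v=[-0.3000]
Step 2: x=[3.6118] v=[-0.5820]
Step 3: x=[3.5289] v=[-0.8291]
Step 4: x=[3.4263] v=[-1.0264]
Step 5: x=[3.3101] v=[-1.1622]
Step 6: x=[3.1873] v=[-1.2283]
Step 7: x=[3.0652] v=[-1.2207]
Step 8: x=[2.9512] v=[-1.1398]
Step 9: x=[2.8522] v=[-0.9905]
Step 10: x=[2.7740] v=[-0.7818]
Step 11: x=[2.7214] v=[-0.5262]
Step 12: x=[2.6975] v=[-0.2390]
Step 13: x=[2.7038] v=[0.0625]
First v>=0 after going negative at step 13, time=1.3000

Answer: 1.3000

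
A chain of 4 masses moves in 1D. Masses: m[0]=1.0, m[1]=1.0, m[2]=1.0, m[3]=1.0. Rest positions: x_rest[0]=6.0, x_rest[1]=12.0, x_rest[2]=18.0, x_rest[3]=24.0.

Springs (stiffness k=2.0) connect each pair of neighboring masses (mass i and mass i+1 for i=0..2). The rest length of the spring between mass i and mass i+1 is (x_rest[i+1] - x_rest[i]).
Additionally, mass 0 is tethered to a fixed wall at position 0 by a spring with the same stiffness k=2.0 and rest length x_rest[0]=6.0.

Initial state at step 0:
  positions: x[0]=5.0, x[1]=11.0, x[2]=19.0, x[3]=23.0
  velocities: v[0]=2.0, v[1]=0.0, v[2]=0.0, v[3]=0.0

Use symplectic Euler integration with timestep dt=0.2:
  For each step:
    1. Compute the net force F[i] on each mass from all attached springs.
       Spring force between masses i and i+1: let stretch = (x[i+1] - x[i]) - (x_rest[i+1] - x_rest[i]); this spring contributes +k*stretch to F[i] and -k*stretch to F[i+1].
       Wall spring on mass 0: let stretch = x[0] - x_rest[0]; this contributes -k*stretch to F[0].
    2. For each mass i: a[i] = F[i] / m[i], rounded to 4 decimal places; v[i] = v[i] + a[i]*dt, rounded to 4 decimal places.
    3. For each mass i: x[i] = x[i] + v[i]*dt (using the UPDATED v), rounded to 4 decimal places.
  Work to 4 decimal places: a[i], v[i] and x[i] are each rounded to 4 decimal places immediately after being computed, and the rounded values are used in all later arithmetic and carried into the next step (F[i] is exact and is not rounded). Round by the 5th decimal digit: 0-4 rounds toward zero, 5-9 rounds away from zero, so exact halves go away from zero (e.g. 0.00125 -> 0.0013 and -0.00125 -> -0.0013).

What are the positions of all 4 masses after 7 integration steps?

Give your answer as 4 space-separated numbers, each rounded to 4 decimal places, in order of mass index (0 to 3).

Step 0: x=[5.0000 11.0000 19.0000 23.0000] v=[2.0000 0.0000 0.0000 0.0000]
Step 1: x=[5.4800 11.1600 18.6800 23.1600] v=[2.4000 0.8000 -1.6000 0.8000]
Step 2: x=[5.9760 11.4672 18.1168 23.4416] v=[2.4800 1.5360 -2.8160 1.4080]
Step 3: x=[6.4332 11.8671 17.4476 23.7772] v=[2.2861 1.9994 -3.3459 1.6781]
Step 4: x=[6.8105 12.2787 16.8383 24.0865] v=[1.8864 2.0580 -3.0463 1.5463]
Step 5: x=[7.0804 12.6176 16.4441 24.2959] v=[1.3495 1.6946 -1.9709 1.0470]
Step 6: x=[7.2268 12.8197 16.3719 24.3572] v=[0.7322 1.0103 -0.3608 0.3063]
Step 7: x=[7.2425 12.8585 16.6544 24.2596] v=[0.0786 0.1940 1.4124 -0.4878]

Answer: 7.2425 12.8585 16.6544 24.2596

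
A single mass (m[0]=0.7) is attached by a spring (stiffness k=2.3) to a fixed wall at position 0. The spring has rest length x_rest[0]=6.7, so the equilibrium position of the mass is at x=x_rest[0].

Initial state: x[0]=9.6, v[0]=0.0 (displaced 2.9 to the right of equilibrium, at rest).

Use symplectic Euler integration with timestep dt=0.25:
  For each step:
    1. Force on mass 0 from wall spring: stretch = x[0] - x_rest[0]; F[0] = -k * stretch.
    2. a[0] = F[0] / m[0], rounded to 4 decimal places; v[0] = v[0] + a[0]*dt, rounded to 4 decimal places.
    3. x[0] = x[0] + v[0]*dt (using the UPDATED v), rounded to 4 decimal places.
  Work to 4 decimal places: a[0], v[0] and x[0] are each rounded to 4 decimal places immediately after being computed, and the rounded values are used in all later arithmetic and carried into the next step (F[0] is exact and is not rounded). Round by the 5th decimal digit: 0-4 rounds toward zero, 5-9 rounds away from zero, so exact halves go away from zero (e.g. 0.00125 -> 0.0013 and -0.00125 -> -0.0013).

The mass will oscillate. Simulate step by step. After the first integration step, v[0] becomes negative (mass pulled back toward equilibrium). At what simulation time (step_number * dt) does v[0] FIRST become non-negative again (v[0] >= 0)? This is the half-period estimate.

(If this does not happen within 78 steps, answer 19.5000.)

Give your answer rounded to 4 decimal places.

Step 0: x=[9.6000] v=[0.0000]
Step 1: x=[9.0045] v=[-2.3822]
Step 2: x=[7.9357] v=[-4.2752]
Step 3: x=[6.6131] v=[-5.2903]
Step 4: x=[5.3084] v=[-5.2189]
Step 5: x=[4.2895] v=[-4.0758]
Step 6: x=[3.7656] v=[-2.0958]
Step 7: x=[3.8443] v=[0.3146]
First v>=0 after going negative at step 7, time=1.7500

Answer: 1.7500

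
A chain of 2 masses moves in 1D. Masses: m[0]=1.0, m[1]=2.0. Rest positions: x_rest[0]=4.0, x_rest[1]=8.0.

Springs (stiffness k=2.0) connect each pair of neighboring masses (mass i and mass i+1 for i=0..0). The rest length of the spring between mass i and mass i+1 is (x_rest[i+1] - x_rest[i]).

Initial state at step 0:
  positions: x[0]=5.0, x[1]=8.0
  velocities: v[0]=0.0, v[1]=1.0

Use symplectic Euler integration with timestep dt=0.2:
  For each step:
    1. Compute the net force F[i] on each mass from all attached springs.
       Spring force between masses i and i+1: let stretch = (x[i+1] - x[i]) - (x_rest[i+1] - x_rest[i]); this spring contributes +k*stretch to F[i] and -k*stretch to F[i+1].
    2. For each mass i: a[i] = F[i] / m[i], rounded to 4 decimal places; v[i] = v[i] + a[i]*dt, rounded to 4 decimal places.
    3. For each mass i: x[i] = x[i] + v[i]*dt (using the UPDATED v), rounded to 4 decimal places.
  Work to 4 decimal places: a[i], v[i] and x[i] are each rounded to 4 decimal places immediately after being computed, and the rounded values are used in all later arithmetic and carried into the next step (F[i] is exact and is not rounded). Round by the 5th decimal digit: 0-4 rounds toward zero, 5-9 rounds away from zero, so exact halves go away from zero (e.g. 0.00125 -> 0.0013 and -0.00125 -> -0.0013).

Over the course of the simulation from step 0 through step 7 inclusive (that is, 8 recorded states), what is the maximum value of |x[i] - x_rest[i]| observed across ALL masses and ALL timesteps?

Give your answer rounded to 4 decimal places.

Answer: 1.6851

Derivation:
Step 0: x=[5.0000 8.0000] v=[0.0000 1.0000]
Step 1: x=[4.9200 8.2400] v=[-0.4000 1.2000]
Step 2: x=[4.7856 8.5072] v=[-0.6720 1.3360]
Step 3: x=[4.6289 8.7855] v=[-0.7834 1.3917]
Step 4: x=[4.4847 9.0576] v=[-0.7208 1.3604]
Step 5: x=[4.3864 9.3068] v=[-0.4916 1.2458]
Step 6: x=[4.3617 9.5191] v=[-0.1234 1.0617]
Step 7: x=[4.4296 9.6851] v=[0.3396 0.8302]
Max displacement = 1.6851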